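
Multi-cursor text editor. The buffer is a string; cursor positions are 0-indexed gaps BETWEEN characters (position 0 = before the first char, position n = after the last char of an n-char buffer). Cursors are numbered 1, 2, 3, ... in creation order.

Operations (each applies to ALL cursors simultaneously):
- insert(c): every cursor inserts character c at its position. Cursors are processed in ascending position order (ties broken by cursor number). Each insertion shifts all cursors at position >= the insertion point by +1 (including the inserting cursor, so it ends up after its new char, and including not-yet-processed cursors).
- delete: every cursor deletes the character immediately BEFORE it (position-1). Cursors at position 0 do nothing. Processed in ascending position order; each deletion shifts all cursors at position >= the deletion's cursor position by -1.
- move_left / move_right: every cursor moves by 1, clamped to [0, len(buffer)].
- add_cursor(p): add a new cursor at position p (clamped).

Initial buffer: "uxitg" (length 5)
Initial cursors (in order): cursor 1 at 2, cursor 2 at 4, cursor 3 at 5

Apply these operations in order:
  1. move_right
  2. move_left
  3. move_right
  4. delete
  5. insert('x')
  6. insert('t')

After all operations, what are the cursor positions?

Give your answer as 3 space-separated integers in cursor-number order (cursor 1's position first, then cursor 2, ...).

Answer: 8 8 8

Derivation:
After op 1 (move_right): buffer="uxitg" (len 5), cursors c1@3 c2@5 c3@5, authorship .....
After op 2 (move_left): buffer="uxitg" (len 5), cursors c1@2 c2@4 c3@4, authorship .....
After op 3 (move_right): buffer="uxitg" (len 5), cursors c1@3 c2@5 c3@5, authorship .....
After op 4 (delete): buffer="ux" (len 2), cursors c1@2 c2@2 c3@2, authorship ..
After op 5 (insert('x')): buffer="uxxxx" (len 5), cursors c1@5 c2@5 c3@5, authorship ..123
After op 6 (insert('t')): buffer="uxxxxttt" (len 8), cursors c1@8 c2@8 c3@8, authorship ..123123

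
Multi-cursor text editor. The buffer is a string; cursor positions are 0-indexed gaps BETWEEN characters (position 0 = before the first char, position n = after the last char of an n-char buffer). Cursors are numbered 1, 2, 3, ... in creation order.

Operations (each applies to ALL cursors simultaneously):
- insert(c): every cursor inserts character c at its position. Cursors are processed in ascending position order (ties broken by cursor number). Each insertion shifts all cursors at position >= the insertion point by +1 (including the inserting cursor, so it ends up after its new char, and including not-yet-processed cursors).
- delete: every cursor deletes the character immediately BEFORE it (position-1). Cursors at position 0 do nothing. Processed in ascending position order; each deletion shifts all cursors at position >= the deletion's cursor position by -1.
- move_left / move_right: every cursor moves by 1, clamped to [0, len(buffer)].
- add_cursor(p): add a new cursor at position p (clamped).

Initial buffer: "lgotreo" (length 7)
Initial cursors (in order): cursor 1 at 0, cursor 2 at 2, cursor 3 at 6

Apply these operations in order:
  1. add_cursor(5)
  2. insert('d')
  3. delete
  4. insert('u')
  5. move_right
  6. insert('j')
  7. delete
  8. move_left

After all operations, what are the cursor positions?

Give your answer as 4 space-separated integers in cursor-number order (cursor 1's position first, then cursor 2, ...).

Answer: 1 4 10 8

Derivation:
After op 1 (add_cursor(5)): buffer="lgotreo" (len 7), cursors c1@0 c2@2 c4@5 c3@6, authorship .......
After op 2 (insert('d')): buffer="dlgdotrdedo" (len 11), cursors c1@1 c2@4 c4@8 c3@10, authorship 1..2...4.3.
After op 3 (delete): buffer="lgotreo" (len 7), cursors c1@0 c2@2 c4@5 c3@6, authorship .......
After op 4 (insert('u')): buffer="ulguotrueuo" (len 11), cursors c1@1 c2@4 c4@8 c3@10, authorship 1..2...4.3.
After op 5 (move_right): buffer="ulguotrueuo" (len 11), cursors c1@2 c2@5 c4@9 c3@11, authorship 1..2...4.3.
After op 6 (insert('j')): buffer="uljguojtruejuoj" (len 15), cursors c1@3 c2@7 c4@12 c3@15, authorship 1.1.2.2..4.43.3
After op 7 (delete): buffer="ulguotrueuo" (len 11), cursors c1@2 c2@5 c4@9 c3@11, authorship 1..2...4.3.
After op 8 (move_left): buffer="ulguotrueuo" (len 11), cursors c1@1 c2@4 c4@8 c3@10, authorship 1..2...4.3.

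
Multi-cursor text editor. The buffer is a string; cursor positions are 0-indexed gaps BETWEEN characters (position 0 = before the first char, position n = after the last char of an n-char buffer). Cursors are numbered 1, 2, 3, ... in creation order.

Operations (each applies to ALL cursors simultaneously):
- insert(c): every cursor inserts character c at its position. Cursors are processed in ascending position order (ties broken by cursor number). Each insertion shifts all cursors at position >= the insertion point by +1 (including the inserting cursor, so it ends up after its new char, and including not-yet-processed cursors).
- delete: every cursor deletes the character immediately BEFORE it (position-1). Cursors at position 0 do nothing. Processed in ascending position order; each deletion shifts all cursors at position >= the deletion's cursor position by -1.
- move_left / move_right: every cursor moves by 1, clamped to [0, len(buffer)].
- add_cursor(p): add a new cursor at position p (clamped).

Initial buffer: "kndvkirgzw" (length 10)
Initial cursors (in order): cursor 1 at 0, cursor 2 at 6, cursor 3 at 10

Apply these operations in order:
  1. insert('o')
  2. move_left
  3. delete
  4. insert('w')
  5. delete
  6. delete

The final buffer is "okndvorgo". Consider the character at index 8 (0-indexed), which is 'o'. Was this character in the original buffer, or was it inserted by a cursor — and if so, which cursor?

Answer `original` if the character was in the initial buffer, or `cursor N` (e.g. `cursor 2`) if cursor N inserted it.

After op 1 (insert('o')): buffer="okndvkiorgzwo" (len 13), cursors c1@1 c2@8 c3@13, authorship 1......2....3
After op 2 (move_left): buffer="okndvkiorgzwo" (len 13), cursors c1@0 c2@7 c3@12, authorship 1......2....3
After op 3 (delete): buffer="okndvkorgzo" (len 11), cursors c1@0 c2@6 c3@10, authorship 1.....2...3
After op 4 (insert('w')): buffer="wokndvkworgzwo" (len 14), cursors c1@1 c2@8 c3@13, authorship 11.....22...33
After op 5 (delete): buffer="okndvkorgzo" (len 11), cursors c1@0 c2@6 c3@10, authorship 1.....2...3
After op 6 (delete): buffer="okndvorgo" (len 9), cursors c1@0 c2@5 c3@8, authorship 1....2..3
Authorship (.=original, N=cursor N): 1 . . . . 2 . . 3
Index 8: author = 3

Answer: cursor 3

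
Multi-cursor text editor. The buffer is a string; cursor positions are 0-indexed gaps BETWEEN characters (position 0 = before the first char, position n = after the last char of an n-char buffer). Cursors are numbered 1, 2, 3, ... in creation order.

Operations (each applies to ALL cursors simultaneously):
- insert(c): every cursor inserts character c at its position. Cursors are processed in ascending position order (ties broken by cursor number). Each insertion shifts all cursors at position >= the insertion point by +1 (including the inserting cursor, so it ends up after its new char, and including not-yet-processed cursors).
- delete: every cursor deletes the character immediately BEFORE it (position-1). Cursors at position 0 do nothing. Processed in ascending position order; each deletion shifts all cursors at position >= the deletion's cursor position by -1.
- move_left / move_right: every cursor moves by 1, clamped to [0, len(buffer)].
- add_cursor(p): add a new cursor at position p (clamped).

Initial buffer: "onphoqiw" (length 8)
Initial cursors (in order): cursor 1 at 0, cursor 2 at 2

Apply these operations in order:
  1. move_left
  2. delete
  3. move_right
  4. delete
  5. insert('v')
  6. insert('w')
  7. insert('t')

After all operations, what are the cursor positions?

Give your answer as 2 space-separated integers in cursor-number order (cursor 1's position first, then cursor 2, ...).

Answer: 6 6

Derivation:
After op 1 (move_left): buffer="onphoqiw" (len 8), cursors c1@0 c2@1, authorship ........
After op 2 (delete): buffer="nphoqiw" (len 7), cursors c1@0 c2@0, authorship .......
After op 3 (move_right): buffer="nphoqiw" (len 7), cursors c1@1 c2@1, authorship .......
After op 4 (delete): buffer="phoqiw" (len 6), cursors c1@0 c2@0, authorship ......
After op 5 (insert('v')): buffer="vvphoqiw" (len 8), cursors c1@2 c2@2, authorship 12......
After op 6 (insert('w')): buffer="vvwwphoqiw" (len 10), cursors c1@4 c2@4, authorship 1212......
After op 7 (insert('t')): buffer="vvwwttphoqiw" (len 12), cursors c1@6 c2@6, authorship 121212......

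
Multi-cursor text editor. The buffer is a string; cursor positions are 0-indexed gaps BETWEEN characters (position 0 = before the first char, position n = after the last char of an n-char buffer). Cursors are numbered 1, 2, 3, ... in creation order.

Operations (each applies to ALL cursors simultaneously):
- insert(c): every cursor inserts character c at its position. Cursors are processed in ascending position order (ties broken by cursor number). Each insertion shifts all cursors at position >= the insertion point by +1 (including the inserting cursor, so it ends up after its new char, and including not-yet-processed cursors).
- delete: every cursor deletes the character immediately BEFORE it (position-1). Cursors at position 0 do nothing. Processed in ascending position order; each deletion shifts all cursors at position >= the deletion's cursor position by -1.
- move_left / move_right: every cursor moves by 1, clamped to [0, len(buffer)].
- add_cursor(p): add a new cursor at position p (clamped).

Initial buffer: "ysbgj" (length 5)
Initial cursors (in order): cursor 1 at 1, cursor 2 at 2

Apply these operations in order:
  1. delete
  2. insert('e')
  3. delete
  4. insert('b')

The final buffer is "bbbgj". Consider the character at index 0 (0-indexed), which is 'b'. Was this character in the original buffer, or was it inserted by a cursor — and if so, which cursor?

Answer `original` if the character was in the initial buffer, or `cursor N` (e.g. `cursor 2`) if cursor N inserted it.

Answer: cursor 1

Derivation:
After op 1 (delete): buffer="bgj" (len 3), cursors c1@0 c2@0, authorship ...
After op 2 (insert('e')): buffer="eebgj" (len 5), cursors c1@2 c2@2, authorship 12...
After op 3 (delete): buffer="bgj" (len 3), cursors c1@0 c2@0, authorship ...
After op 4 (insert('b')): buffer="bbbgj" (len 5), cursors c1@2 c2@2, authorship 12...
Authorship (.=original, N=cursor N): 1 2 . . .
Index 0: author = 1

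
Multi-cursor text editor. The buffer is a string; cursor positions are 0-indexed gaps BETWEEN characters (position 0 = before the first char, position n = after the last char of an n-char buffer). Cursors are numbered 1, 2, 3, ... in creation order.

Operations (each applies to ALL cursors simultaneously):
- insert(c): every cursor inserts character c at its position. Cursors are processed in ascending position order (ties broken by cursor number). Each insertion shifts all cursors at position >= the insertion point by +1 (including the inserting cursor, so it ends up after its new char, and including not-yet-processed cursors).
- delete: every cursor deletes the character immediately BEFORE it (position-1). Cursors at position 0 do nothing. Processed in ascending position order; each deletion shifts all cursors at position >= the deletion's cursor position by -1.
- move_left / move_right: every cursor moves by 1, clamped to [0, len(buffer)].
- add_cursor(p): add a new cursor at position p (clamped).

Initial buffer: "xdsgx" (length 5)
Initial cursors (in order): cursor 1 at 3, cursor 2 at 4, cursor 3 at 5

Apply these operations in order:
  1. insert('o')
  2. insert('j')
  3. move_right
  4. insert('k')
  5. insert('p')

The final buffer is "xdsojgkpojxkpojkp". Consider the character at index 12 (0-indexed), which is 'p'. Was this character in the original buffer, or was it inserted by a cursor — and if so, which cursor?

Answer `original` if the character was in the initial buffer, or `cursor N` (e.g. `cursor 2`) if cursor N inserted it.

Answer: cursor 2

Derivation:
After op 1 (insert('o')): buffer="xdsogoxo" (len 8), cursors c1@4 c2@6 c3@8, authorship ...1.2.3
After op 2 (insert('j')): buffer="xdsojgojxoj" (len 11), cursors c1@5 c2@8 c3@11, authorship ...11.22.33
After op 3 (move_right): buffer="xdsojgojxoj" (len 11), cursors c1@6 c2@9 c3@11, authorship ...11.22.33
After op 4 (insert('k')): buffer="xdsojgkojxkojk" (len 14), cursors c1@7 c2@11 c3@14, authorship ...11.122.2333
After op 5 (insert('p')): buffer="xdsojgkpojxkpojkp" (len 17), cursors c1@8 c2@13 c3@17, authorship ...11.1122.223333
Authorship (.=original, N=cursor N): . . . 1 1 . 1 1 2 2 . 2 2 3 3 3 3
Index 12: author = 2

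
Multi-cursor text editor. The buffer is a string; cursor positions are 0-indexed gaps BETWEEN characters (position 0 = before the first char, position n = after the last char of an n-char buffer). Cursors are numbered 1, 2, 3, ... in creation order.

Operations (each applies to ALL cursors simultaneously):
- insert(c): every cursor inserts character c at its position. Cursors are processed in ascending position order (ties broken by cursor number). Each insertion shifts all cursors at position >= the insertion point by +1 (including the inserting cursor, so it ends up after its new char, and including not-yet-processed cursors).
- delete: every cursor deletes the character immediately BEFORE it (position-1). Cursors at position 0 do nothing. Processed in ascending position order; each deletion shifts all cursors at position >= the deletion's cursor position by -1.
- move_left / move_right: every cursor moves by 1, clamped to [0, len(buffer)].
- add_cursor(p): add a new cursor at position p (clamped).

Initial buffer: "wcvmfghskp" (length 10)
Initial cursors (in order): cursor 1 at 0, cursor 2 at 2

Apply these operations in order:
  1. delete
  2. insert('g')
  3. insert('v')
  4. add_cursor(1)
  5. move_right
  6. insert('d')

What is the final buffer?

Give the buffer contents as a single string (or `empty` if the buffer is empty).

Answer: gvdwdgvvdmfghskp

Derivation:
After op 1 (delete): buffer="wvmfghskp" (len 9), cursors c1@0 c2@1, authorship .........
After op 2 (insert('g')): buffer="gwgvmfghskp" (len 11), cursors c1@1 c2@3, authorship 1.2........
After op 3 (insert('v')): buffer="gvwgvvmfghskp" (len 13), cursors c1@2 c2@5, authorship 11.22........
After op 4 (add_cursor(1)): buffer="gvwgvvmfghskp" (len 13), cursors c3@1 c1@2 c2@5, authorship 11.22........
After op 5 (move_right): buffer="gvwgvvmfghskp" (len 13), cursors c3@2 c1@3 c2@6, authorship 11.22........
After op 6 (insert('d')): buffer="gvdwdgvvdmfghskp" (len 16), cursors c3@3 c1@5 c2@9, authorship 113.122.2.......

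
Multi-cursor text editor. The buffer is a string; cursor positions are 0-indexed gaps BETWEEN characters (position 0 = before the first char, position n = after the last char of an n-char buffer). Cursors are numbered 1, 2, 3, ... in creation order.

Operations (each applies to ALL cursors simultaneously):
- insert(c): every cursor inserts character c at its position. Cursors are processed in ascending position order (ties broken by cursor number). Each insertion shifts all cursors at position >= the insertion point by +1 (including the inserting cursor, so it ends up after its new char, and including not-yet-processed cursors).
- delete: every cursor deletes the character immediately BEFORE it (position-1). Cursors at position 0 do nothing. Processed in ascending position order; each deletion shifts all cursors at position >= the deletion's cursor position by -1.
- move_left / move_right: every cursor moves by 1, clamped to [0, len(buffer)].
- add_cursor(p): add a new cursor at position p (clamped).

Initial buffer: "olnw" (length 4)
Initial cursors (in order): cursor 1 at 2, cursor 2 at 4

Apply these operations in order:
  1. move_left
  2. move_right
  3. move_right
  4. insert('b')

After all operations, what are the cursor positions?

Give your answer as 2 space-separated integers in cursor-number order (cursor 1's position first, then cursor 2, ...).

Answer: 4 6

Derivation:
After op 1 (move_left): buffer="olnw" (len 4), cursors c1@1 c2@3, authorship ....
After op 2 (move_right): buffer="olnw" (len 4), cursors c1@2 c2@4, authorship ....
After op 3 (move_right): buffer="olnw" (len 4), cursors c1@3 c2@4, authorship ....
After op 4 (insert('b')): buffer="olnbwb" (len 6), cursors c1@4 c2@6, authorship ...1.2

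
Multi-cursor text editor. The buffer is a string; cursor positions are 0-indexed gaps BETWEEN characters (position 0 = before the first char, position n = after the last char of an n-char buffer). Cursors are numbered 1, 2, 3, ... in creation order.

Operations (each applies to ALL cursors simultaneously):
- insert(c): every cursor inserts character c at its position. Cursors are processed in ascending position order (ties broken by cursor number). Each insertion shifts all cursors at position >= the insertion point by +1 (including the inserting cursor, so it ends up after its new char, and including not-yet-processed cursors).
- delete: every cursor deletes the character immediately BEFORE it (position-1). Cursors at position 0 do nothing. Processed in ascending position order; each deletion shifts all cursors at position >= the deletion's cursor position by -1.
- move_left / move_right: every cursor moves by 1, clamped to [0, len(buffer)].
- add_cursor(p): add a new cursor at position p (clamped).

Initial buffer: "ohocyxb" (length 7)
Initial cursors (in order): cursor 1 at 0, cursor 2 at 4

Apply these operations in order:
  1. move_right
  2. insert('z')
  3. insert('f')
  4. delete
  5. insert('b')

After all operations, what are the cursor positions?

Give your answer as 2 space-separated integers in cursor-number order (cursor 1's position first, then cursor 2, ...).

Answer: 3 9

Derivation:
After op 1 (move_right): buffer="ohocyxb" (len 7), cursors c1@1 c2@5, authorship .......
After op 2 (insert('z')): buffer="ozhocyzxb" (len 9), cursors c1@2 c2@7, authorship .1....2..
After op 3 (insert('f')): buffer="ozfhocyzfxb" (len 11), cursors c1@3 c2@9, authorship .11....22..
After op 4 (delete): buffer="ozhocyzxb" (len 9), cursors c1@2 c2@7, authorship .1....2..
After op 5 (insert('b')): buffer="ozbhocyzbxb" (len 11), cursors c1@3 c2@9, authorship .11....22..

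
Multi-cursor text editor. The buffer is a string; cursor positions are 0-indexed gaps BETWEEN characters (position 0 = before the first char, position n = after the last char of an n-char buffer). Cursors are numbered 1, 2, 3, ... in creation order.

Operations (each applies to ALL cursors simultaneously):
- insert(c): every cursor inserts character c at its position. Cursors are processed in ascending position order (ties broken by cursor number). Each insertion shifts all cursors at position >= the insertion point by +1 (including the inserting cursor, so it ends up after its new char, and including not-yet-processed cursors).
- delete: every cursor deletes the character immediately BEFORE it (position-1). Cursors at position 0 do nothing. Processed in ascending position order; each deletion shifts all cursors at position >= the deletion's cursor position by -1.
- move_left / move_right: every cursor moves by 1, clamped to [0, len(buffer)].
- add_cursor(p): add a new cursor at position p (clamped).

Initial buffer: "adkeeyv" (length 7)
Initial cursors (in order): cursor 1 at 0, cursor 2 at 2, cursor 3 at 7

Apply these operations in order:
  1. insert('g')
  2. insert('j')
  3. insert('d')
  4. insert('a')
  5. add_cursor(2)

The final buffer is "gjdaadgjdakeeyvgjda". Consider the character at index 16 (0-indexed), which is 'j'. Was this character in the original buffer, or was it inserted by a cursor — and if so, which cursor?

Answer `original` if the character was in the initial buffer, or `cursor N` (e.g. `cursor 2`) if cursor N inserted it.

Answer: cursor 3

Derivation:
After op 1 (insert('g')): buffer="gadgkeeyvg" (len 10), cursors c1@1 c2@4 c3@10, authorship 1..2.....3
After op 2 (insert('j')): buffer="gjadgjkeeyvgj" (len 13), cursors c1@2 c2@6 c3@13, authorship 11..22.....33
After op 3 (insert('d')): buffer="gjdadgjdkeeyvgjd" (len 16), cursors c1@3 c2@8 c3@16, authorship 111..222.....333
After op 4 (insert('a')): buffer="gjdaadgjdakeeyvgjda" (len 19), cursors c1@4 c2@10 c3@19, authorship 1111..2222.....3333
After op 5 (add_cursor(2)): buffer="gjdaadgjdakeeyvgjda" (len 19), cursors c4@2 c1@4 c2@10 c3@19, authorship 1111..2222.....3333
Authorship (.=original, N=cursor N): 1 1 1 1 . . 2 2 2 2 . . . . . 3 3 3 3
Index 16: author = 3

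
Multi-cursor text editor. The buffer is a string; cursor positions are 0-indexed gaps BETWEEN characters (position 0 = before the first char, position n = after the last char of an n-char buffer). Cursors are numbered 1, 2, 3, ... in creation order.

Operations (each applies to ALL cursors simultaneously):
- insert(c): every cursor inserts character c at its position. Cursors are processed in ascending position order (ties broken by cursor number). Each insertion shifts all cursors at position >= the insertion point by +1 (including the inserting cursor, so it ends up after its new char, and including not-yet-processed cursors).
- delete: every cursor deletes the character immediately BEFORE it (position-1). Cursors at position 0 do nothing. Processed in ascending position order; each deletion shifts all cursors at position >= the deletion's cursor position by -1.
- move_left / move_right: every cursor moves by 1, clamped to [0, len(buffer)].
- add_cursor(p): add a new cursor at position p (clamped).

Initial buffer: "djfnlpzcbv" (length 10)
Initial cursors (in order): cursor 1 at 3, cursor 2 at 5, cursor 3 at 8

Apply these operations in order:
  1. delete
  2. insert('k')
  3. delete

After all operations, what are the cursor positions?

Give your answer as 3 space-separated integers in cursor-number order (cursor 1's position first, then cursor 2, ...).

After op 1 (delete): buffer="djnpzbv" (len 7), cursors c1@2 c2@3 c3@5, authorship .......
After op 2 (insert('k')): buffer="djknkpzkbv" (len 10), cursors c1@3 c2@5 c3@8, authorship ..1.2..3..
After op 3 (delete): buffer="djnpzbv" (len 7), cursors c1@2 c2@3 c3@5, authorship .......

Answer: 2 3 5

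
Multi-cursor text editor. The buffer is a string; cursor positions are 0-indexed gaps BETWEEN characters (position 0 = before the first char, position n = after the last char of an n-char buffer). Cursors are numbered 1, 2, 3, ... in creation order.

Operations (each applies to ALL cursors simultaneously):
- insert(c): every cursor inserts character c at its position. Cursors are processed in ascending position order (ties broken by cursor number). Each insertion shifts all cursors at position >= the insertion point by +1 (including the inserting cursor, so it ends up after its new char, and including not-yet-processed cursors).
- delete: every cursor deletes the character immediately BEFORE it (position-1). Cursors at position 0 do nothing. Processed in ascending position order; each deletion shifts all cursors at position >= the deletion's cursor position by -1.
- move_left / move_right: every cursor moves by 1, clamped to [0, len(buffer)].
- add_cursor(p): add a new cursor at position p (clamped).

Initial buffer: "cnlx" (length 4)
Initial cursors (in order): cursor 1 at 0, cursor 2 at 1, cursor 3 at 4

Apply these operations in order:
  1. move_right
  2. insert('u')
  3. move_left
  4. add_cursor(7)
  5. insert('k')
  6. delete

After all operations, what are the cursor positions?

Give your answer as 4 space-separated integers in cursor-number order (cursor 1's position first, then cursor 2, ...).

Answer: 1 3 6 7

Derivation:
After op 1 (move_right): buffer="cnlx" (len 4), cursors c1@1 c2@2 c3@4, authorship ....
After op 2 (insert('u')): buffer="cunulxu" (len 7), cursors c1@2 c2@4 c3@7, authorship .1.2..3
After op 3 (move_left): buffer="cunulxu" (len 7), cursors c1@1 c2@3 c3@6, authorship .1.2..3
After op 4 (add_cursor(7)): buffer="cunulxu" (len 7), cursors c1@1 c2@3 c3@6 c4@7, authorship .1.2..3
After op 5 (insert('k')): buffer="ckunkulxkuk" (len 11), cursors c1@2 c2@5 c3@9 c4@11, authorship .11.22..334
After op 6 (delete): buffer="cunulxu" (len 7), cursors c1@1 c2@3 c3@6 c4@7, authorship .1.2..3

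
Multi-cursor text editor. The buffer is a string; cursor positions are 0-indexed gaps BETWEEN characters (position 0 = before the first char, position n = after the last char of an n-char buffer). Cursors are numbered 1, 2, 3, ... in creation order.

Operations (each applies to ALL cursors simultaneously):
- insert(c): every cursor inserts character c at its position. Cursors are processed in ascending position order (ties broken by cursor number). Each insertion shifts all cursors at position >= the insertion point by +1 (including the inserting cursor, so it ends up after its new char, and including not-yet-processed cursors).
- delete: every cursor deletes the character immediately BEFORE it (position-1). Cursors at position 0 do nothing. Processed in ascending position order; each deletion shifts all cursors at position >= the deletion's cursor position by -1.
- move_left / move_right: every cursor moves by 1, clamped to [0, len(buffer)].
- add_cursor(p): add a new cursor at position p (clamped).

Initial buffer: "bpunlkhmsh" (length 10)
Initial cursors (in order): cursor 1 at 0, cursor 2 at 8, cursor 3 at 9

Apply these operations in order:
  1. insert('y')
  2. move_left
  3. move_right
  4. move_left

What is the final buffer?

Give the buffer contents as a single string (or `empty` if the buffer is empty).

Answer: ybpunlkhmysyh

Derivation:
After op 1 (insert('y')): buffer="ybpunlkhmysyh" (len 13), cursors c1@1 c2@10 c3@12, authorship 1........2.3.
After op 2 (move_left): buffer="ybpunlkhmysyh" (len 13), cursors c1@0 c2@9 c3@11, authorship 1........2.3.
After op 3 (move_right): buffer="ybpunlkhmysyh" (len 13), cursors c1@1 c2@10 c3@12, authorship 1........2.3.
After op 4 (move_left): buffer="ybpunlkhmysyh" (len 13), cursors c1@0 c2@9 c3@11, authorship 1........2.3.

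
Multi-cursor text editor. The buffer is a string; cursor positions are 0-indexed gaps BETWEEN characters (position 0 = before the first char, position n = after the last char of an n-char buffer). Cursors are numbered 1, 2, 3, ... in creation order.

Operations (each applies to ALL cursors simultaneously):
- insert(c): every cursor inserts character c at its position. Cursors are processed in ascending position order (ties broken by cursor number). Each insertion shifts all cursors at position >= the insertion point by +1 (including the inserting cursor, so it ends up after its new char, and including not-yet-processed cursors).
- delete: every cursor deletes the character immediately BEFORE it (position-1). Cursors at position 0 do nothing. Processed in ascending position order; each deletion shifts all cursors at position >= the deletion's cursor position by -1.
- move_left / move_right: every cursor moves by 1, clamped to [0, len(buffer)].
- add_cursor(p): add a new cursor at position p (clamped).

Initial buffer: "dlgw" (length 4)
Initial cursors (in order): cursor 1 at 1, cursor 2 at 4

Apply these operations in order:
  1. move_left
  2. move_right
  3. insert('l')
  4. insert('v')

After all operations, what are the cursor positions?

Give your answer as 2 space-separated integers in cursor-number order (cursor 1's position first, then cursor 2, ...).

After op 1 (move_left): buffer="dlgw" (len 4), cursors c1@0 c2@3, authorship ....
After op 2 (move_right): buffer="dlgw" (len 4), cursors c1@1 c2@4, authorship ....
After op 3 (insert('l')): buffer="dllgwl" (len 6), cursors c1@2 c2@6, authorship .1...2
After op 4 (insert('v')): buffer="dlvlgwlv" (len 8), cursors c1@3 c2@8, authorship .11...22

Answer: 3 8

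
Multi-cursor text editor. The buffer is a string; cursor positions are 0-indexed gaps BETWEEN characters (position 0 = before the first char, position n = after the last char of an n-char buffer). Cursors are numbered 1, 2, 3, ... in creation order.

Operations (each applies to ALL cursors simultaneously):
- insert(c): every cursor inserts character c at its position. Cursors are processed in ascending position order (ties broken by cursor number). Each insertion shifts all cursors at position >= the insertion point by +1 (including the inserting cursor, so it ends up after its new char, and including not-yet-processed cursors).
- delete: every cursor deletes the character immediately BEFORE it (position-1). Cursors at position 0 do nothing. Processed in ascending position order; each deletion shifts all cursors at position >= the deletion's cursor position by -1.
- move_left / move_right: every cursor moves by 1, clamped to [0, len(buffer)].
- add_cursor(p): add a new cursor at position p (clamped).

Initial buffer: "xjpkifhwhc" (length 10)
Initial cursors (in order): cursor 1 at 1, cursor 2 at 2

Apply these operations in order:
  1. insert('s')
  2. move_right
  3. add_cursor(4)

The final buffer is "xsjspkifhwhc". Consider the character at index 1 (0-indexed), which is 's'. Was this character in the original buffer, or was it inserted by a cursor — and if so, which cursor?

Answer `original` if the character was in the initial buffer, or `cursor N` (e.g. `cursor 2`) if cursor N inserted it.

Answer: cursor 1

Derivation:
After op 1 (insert('s')): buffer="xsjspkifhwhc" (len 12), cursors c1@2 c2@4, authorship .1.2........
After op 2 (move_right): buffer="xsjspkifhwhc" (len 12), cursors c1@3 c2@5, authorship .1.2........
After op 3 (add_cursor(4)): buffer="xsjspkifhwhc" (len 12), cursors c1@3 c3@4 c2@5, authorship .1.2........
Authorship (.=original, N=cursor N): . 1 . 2 . . . . . . . .
Index 1: author = 1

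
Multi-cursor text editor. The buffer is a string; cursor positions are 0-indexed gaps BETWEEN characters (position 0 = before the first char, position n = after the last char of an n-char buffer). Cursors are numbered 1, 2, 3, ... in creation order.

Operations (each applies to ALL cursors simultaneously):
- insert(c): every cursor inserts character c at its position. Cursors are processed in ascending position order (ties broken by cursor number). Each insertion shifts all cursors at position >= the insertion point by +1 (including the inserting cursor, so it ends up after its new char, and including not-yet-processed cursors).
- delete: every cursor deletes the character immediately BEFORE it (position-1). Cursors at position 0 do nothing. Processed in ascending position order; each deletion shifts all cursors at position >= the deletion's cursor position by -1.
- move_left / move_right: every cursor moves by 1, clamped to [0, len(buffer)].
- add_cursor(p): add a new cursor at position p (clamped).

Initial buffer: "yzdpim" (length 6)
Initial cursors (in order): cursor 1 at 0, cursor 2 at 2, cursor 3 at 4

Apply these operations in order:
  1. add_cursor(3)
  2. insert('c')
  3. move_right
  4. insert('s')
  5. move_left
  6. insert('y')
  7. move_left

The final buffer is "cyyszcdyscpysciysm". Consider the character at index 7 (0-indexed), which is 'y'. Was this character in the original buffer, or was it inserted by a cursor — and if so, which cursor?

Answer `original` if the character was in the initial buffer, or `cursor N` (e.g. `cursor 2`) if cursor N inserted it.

After op 1 (add_cursor(3)): buffer="yzdpim" (len 6), cursors c1@0 c2@2 c4@3 c3@4, authorship ......
After op 2 (insert('c')): buffer="cyzcdcpcim" (len 10), cursors c1@1 c2@4 c4@6 c3@8, authorship 1..2.4.3..
After op 3 (move_right): buffer="cyzcdcpcim" (len 10), cursors c1@2 c2@5 c4@7 c3@9, authorship 1..2.4.3..
After op 4 (insert('s')): buffer="cyszcdscpscism" (len 14), cursors c1@3 c2@7 c4@10 c3@13, authorship 1.1.2.24.43.3.
After op 5 (move_left): buffer="cyszcdscpscism" (len 14), cursors c1@2 c2@6 c4@9 c3@12, authorship 1.1.2.24.43.3.
After op 6 (insert('y')): buffer="cyyszcdyscpysciysm" (len 18), cursors c1@3 c2@8 c4@12 c3@16, authorship 1.11.2.224.443.33.
After op 7 (move_left): buffer="cyyszcdyscpysciysm" (len 18), cursors c1@2 c2@7 c4@11 c3@15, authorship 1.11.2.224.443.33.
Authorship (.=original, N=cursor N): 1 . 1 1 . 2 . 2 2 4 . 4 4 3 . 3 3 .
Index 7: author = 2

Answer: cursor 2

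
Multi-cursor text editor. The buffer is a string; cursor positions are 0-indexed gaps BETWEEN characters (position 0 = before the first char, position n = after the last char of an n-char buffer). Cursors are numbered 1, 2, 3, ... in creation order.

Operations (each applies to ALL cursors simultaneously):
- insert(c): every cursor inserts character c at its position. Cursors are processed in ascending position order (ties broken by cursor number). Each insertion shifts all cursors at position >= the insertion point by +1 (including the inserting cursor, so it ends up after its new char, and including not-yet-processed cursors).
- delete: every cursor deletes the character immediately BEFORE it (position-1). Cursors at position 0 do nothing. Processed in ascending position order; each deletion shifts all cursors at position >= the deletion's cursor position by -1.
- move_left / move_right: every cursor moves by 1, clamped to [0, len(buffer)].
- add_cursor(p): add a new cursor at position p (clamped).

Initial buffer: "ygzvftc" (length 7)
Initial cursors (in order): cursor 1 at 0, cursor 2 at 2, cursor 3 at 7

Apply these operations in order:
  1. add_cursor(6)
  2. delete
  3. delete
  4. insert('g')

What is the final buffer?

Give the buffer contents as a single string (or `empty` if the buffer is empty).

Answer: ggzgg

Derivation:
After op 1 (add_cursor(6)): buffer="ygzvftc" (len 7), cursors c1@0 c2@2 c4@6 c3@7, authorship .......
After op 2 (delete): buffer="yzvf" (len 4), cursors c1@0 c2@1 c3@4 c4@4, authorship ....
After op 3 (delete): buffer="z" (len 1), cursors c1@0 c2@0 c3@1 c4@1, authorship .
After op 4 (insert('g')): buffer="ggzgg" (len 5), cursors c1@2 c2@2 c3@5 c4@5, authorship 12.34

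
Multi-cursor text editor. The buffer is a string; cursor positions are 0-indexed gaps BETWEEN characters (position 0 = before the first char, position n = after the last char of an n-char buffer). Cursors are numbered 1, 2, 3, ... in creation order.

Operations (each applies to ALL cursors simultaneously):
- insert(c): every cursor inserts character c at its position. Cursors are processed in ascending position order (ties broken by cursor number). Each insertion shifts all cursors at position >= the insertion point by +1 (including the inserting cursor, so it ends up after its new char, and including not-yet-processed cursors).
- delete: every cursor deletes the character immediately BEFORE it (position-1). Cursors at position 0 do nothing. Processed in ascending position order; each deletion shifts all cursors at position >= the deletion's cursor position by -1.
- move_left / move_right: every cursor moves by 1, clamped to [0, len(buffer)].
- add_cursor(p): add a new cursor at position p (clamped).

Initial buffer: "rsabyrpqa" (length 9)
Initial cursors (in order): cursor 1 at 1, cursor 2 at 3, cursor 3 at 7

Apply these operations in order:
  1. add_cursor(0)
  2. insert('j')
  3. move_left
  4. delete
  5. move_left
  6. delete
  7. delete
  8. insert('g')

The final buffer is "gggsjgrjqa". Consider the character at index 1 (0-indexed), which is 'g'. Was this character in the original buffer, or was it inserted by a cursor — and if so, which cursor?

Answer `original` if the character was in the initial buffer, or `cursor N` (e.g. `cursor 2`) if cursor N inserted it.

Answer: cursor 2

Derivation:
After op 1 (add_cursor(0)): buffer="rsabyrpqa" (len 9), cursors c4@0 c1@1 c2@3 c3@7, authorship .........
After op 2 (insert('j')): buffer="jrjsajbyrpjqa" (len 13), cursors c4@1 c1@3 c2@6 c3@11, authorship 4.1..2....3..
After op 3 (move_left): buffer="jrjsajbyrpjqa" (len 13), cursors c4@0 c1@2 c2@5 c3@10, authorship 4.1..2....3..
After op 4 (delete): buffer="jjsjbyrjqa" (len 10), cursors c4@0 c1@1 c2@3 c3@7, authorship 41.2...3..
After op 5 (move_left): buffer="jjsjbyrjqa" (len 10), cursors c1@0 c4@0 c2@2 c3@6, authorship 41.2...3..
After op 6 (delete): buffer="jsjbrjqa" (len 8), cursors c1@0 c4@0 c2@1 c3@4, authorship 4.2..3..
After op 7 (delete): buffer="sjrjqa" (len 6), cursors c1@0 c2@0 c4@0 c3@2, authorship .2.3..
After op 8 (insert('g')): buffer="gggsjgrjqa" (len 10), cursors c1@3 c2@3 c4@3 c3@6, authorship 124.23.3..
Authorship (.=original, N=cursor N): 1 2 4 . 2 3 . 3 . .
Index 1: author = 2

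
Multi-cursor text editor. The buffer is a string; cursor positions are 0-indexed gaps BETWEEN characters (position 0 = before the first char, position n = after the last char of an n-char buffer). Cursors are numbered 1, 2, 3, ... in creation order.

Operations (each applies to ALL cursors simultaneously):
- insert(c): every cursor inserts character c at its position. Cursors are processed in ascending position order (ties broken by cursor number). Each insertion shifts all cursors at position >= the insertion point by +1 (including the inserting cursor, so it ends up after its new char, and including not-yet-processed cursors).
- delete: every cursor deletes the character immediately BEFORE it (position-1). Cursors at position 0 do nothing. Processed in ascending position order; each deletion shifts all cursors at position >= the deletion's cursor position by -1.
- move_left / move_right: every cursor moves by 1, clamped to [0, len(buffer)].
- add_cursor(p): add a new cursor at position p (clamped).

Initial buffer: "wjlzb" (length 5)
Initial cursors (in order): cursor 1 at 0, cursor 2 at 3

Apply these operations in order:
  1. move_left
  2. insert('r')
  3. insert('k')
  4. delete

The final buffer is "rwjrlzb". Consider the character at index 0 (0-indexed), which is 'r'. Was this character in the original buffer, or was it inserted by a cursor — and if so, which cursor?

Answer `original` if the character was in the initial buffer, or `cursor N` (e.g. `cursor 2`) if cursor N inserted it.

After op 1 (move_left): buffer="wjlzb" (len 5), cursors c1@0 c2@2, authorship .....
After op 2 (insert('r')): buffer="rwjrlzb" (len 7), cursors c1@1 c2@4, authorship 1..2...
After op 3 (insert('k')): buffer="rkwjrklzb" (len 9), cursors c1@2 c2@6, authorship 11..22...
After op 4 (delete): buffer="rwjrlzb" (len 7), cursors c1@1 c2@4, authorship 1..2...
Authorship (.=original, N=cursor N): 1 . . 2 . . .
Index 0: author = 1

Answer: cursor 1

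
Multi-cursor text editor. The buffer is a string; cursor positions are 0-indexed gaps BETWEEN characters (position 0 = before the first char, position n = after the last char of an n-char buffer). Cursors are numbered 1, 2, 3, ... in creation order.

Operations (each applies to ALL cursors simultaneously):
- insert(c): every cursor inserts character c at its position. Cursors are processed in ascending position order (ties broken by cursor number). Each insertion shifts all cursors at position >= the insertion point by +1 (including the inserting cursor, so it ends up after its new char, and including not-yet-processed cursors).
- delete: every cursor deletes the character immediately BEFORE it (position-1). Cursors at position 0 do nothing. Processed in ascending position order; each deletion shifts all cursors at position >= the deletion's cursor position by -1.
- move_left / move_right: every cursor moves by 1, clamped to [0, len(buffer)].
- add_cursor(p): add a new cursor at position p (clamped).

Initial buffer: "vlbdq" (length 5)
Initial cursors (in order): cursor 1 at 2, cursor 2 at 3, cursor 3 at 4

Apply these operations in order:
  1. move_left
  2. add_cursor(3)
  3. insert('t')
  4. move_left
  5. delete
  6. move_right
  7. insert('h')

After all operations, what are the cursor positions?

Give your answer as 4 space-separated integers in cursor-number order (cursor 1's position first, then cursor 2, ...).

After op 1 (move_left): buffer="vlbdq" (len 5), cursors c1@1 c2@2 c3@3, authorship .....
After op 2 (add_cursor(3)): buffer="vlbdq" (len 5), cursors c1@1 c2@2 c3@3 c4@3, authorship .....
After op 3 (insert('t')): buffer="vtltbttdq" (len 9), cursors c1@2 c2@4 c3@7 c4@7, authorship .1.2.34..
After op 4 (move_left): buffer="vtltbttdq" (len 9), cursors c1@1 c2@3 c3@6 c4@6, authorship .1.2.34..
After op 5 (delete): buffer="tttdq" (len 5), cursors c1@0 c2@1 c3@2 c4@2, authorship 124..
After op 6 (move_right): buffer="tttdq" (len 5), cursors c1@1 c2@2 c3@3 c4@3, authorship 124..
After op 7 (insert('h')): buffer="thththhdq" (len 9), cursors c1@2 c2@4 c3@7 c4@7, authorship 1122434..

Answer: 2 4 7 7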